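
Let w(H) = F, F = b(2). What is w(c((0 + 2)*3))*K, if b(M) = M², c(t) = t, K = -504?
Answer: -2016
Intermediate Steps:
F = 4 (F = 2² = 4)
w(H) = 4
w(c((0 + 2)*3))*K = 4*(-504) = -2016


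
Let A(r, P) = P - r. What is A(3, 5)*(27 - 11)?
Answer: 32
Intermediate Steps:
A(3, 5)*(27 - 11) = (5 - 1*3)*(27 - 11) = (5 - 3)*16 = 2*16 = 32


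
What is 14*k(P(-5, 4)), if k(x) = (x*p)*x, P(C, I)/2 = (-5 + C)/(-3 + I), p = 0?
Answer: 0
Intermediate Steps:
P(C, I) = 2*(-5 + C)/(-3 + I) (P(C, I) = 2*((-5 + C)/(-3 + I)) = 2*(-5 + C)/(-3 + I))
k(x) = 0 (k(x) = (x*0)*x = 0*x = 0)
14*k(P(-5, 4)) = 14*0 = 0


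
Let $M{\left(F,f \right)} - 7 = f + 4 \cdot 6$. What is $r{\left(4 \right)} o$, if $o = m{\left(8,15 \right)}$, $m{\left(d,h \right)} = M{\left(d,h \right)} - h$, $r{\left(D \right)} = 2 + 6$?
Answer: $248$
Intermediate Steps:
$r{\left(D \right)} = 8$
$M{\left(F,f \right)} = 31 + f$ ($M{\left(F,f \right)} = 7 + \left(f + 4 \cdot 6\right) = 7 + \left(f + 24\right) = 7 + \left(24 + f\right) = 31 + f$)
$m{\left(d,h \right)} = 31$ ($m{\left(d,h \right)} = \left(31 + h\right) - h = 31$)
$o = 31$
$r{\left(4 \right)} o = 8 \cdot 31 = 248$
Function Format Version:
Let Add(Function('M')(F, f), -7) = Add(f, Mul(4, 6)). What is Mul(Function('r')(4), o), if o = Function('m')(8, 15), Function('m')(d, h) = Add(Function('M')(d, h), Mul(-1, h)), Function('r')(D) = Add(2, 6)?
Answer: 248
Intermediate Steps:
Function('r')(D) = 8
Function('M')(F, f) = Add(31, f) (Function('M')(F, f) = Add(7, Add(f, Mul(4, 6))) = Add(7, Add(f, 24)) = Add(7, Add(24, f)) = Add(31, f))
Function('m')(d, h) = 31 (Function('m')(d, h) = Add(Add(31, h), Mul(-1, h)) = 31)
o = 31
Mul(Function('r')(4), o) = Mul(8, 31) = 248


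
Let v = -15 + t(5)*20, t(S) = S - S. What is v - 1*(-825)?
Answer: 810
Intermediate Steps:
t(S) = 0
v = -15 (v = -15 + 0*20 = -15 + 0 = -15)
v - 1*(-825) = -15 - 1*(-825) = -15 + 825 = 810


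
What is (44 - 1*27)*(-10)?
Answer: -170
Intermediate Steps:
(44 - 1*27)*(-10) = (44 - 27)*(-10) = 17*(-10) = -170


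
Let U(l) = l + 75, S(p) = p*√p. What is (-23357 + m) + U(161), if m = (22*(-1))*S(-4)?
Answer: -23121 + 176*I ≈ -23121.0 + 176.0*I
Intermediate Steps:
S(p) = p^(3/2)
U(l) = 75 + l
m = 176*I (m = (22*(-1))*(-4)^(3/2) = -(-176)*I = 176*I ≈ 176.0*I)
(-23357 + m) + U(161) = (-23357 + 176*I) + (75 + 161) = (-23357 + 176*I) + 236 = -23121 + 176*I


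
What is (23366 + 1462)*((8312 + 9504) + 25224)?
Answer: 1068597120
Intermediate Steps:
(23366 + 1462)*((8312 + 9504) + 25224) = 24828*(17816 + 25224) = 24828*43040 = 1068597120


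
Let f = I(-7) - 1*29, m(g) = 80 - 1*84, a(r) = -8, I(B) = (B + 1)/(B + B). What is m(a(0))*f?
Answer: 800/7 ≈ 114.29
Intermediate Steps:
I(B) = (1 + B)/(2*B) (I(B) = (1 + B)/((2*B)) = (1 + B)*(1/(2*B)) = (1 + B)/(2*B))
m(g) = -4 (m(g) = 80 - 84 = -4)
f = -200/7 (f = (1/2)*(1 - 7)/(-7) - 1*29 = (1/2)*(-1/7)*(-6) - 29 = 3/7 - 29 = -200/7 ≈ -28.571)
m(a(0))*f = -4*(-200/7) = 800/7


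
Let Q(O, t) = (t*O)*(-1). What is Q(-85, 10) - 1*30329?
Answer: -29479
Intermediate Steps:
Q(O, t) = -O*t (Q(O, t) = (O*t)*(-1) = -O*t)
Q(-85, 10) - 1*30329 = -1*(-85)*10 - 1*30329 = 850 - 30329 = -29479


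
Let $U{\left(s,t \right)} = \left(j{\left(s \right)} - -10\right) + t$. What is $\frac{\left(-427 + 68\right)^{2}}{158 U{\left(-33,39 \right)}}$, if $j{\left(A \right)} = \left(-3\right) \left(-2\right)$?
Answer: $\frac{128881}{8690} \approx 14.831$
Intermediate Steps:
$j{\left(A \right)} = 6$
$U{\left(s,t \right)} = 16 + t$ ($U{\left(s,t \right)} = \left(6 - -10\right) + t = \left(6 + 10\right) + t = 16 + t$)
$\frac{\left(-427 + 68\right)^{2}}{158 U{\left(-33,39 \right)}} = \frac{\left(-427 + 68\right)^{2}}{158 \left(16 + 39\right)} = \frac{\left(-359\right)^{2}}{158 \cdot 55} = \frac{128881}{8690}$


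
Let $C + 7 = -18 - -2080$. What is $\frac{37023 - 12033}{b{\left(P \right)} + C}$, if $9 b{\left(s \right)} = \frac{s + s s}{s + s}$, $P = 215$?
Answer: $\frac{8330}{689} \approx 12.09$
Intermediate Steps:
$C = 2055$ ($C = -7 - -2062 = -7 + \left(-18 + 2080\right) = -7 + 2062 = 2055$)
$b{\left(s \right)} = \frac{s + s^{2}}{18 s}$ ($b{\left(s \right)} = \frac{\left(s + s s\right) \frac{1}{s + s}}{9} = \frac{\left(s + s^{2}\right) \frac{1}{2 s}}{9} = \frac{\frac{1}{2} \frac{1}{s} \left(s + s^{2}\right)}{9} = \frac{s + s^{2}}{18 s}$)
$\frac{37023 - 12033}{b{\left(P \right)} + C} = \frac{37023 - 12033}{\left(\frac{1}{18} + \frac{1}{18} \cdot 215\right) + 2055} = \frac{24990}{\left(\frac{1}{18} + \frac{215}{18}\right) + 2055} = \frac{24990}{12 + 2055} = \frac{24990}{2067} = 24990 \cdot \frac{1}{2067} = \frac{8330}{689}$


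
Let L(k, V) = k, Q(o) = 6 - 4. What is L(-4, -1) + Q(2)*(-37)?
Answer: -78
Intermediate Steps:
Q(o) = 2
L(-4, -1) + Q(2)*(-37) = -4 + 2*(-37) = -4 - 74 = -78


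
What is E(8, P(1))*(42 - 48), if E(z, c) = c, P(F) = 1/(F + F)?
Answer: -3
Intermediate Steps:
P(F) = 1/(2*F)
E(8, P(1))*(42 - 48) = ((½)/1)*(42 - 48) = ((½)*1)*(-6) = (½)*(-6) = -3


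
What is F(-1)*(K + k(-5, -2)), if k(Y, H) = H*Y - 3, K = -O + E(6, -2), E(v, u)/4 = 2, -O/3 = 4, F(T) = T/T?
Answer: 27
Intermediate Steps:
F(T) = 1
O = -12 (O = -3*4 = -12)
E(v, u) = 8 (E(v, u) = 4*2 = 8)
K = 20 (K = -1*(-12) + 8 = 12 + 8 = 20)
k(Y, H) = -3 + H*Y
F(-1)*(K + k(-5, -2)) = 1*(20 + (-3 - 2*(-5))) = 1*(20 + (-3 + 10)) = 1*(20 + 7) = 1*27 = 27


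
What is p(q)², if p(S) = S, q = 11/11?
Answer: 1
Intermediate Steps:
q = 1 (q = 11*(1/11) = 1)
p(q)² = 1² = 1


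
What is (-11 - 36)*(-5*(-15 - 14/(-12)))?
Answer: -19505/6 ≈ -3250.8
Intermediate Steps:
(-11 - 36)*(-5*(-15 - 14/(-12))) = -(-235)*(-15 - 14*(-1/12)) = -(-235)*(-15 + 7/6) = -(-235)*(-83)/6 = -47*415/6 = -19505/6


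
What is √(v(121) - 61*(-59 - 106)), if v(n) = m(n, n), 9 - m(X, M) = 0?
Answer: √10074 ≈ 100.37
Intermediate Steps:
m(X, M) = 9 (m(X, M) = 9 - 1*0 = 9 + 0 = 9)
v(n) = 9
√(v(121) - 61*(-59 - 106)) = √(9 - 61*(-59 - 106)) = √(9 - 61*(-165)) = √(9 + 10065) = √10074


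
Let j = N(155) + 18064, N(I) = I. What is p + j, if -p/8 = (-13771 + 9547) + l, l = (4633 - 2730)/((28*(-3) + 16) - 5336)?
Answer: 70270667/1351 ≈ 52014.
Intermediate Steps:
j = 18219 (j = 155 + 18064 = 18219)
l = -1903/5404 (l = 1903/((-84 + 16) - 5336) = 1903/(-68 - 5336) = 1903/(-5404) = 1903*(-1/5404) = -1903/5404 ≈ -0.35215)
p = 45656798/1351 (p = -8*((-13771 + 9547) - 1903/5404) = -8*(-4224 - 1903/5404) = -8*(-22828399/5404) = 45656798/1351 ≈ 33795.)
p + j = 45656798/1351 + 18219 = 70270667/1351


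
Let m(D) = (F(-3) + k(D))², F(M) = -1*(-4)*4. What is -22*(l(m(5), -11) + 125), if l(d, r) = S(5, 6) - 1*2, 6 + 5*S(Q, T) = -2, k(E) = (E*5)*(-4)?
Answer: -13354/5 ≈ -2670.8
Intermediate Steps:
k(E) = -20*E (k(E) = (5*E)*(-4) = -20*E)
F(M) = 16 (F(M) = 4*4 = 16)
m(D) = (16 - 20*D)²
S(Q, T) = -8/5 (S(Q, T) = -6/5 + (⅕)*(-2) = -6/5 - ⅖ = -8/5)
l(d, r) = -18/5 (l(d, r) = -8/5 - 1*2 = -8/5 - 2 = -18/5)
-22*(l(m(5), -11) + 125) = -22*(-18/5 + 125) = -22*607/5 = -13354/5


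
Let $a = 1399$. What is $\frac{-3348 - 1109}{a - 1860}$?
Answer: $\frac{4457}{461} \approx 9.6681$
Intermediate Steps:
$\frac{-3348 - 1109}{a - 1860} = \frac{-3348 - 1109}{1399 - 1860} = - \frac{4457}{-461} = \left(-4457\right) \left(- \frac{1}{461}\right) = \frac{4457}{461}$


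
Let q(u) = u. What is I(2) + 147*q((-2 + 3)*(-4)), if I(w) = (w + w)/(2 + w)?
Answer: -587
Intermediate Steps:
I(w) = 2*w/(2 + w) (I(w) = (2*w)/(2 + w) = 2*w/(2 + w))
I(2) + 147*q((-2 + 3)*(-4)) = 2*2/(2 + 2) + 147*((-2 + 3)*(-4)) = 2*2/4 + 147*(1*(-4)) = 2*2*(¼) + 147*(-4) = 1 - 588 = -587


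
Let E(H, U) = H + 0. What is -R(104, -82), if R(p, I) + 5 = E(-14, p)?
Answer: 19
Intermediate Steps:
E(H, U) = H
R(p, I) = -19 (R(p, I) = -5 - 14 = -19)
-R(104, -82) = -1*(-19) = 19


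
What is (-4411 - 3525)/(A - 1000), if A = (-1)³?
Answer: 7936/1001 ≈ 7.9281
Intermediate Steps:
A = -1
(-4411 - 3525)/(A - 1000) = (-4411 - 3525)/(-1 - 1000) = -7936/(-1001) = -7936*(-1/1001) = 7936/1001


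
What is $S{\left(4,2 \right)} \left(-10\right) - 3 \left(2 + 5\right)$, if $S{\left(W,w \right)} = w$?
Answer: $-41$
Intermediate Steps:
$S{\left(4,2 \right)} \left(-10\right) - 3 \left(2 + 5\right) = 2 \left(-10\right) - 3 \left(2 + 5\right) = -20 - 21 = -41$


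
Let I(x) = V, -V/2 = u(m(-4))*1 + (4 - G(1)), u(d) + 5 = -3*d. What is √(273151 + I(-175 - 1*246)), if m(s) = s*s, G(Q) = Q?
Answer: √273251 ≈ 522.73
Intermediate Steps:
m(s) = s²
u(d) = -5 - 3*d
V = 100 (V = -2*((-5 - 3*(-4)²)*1 + (4 - 1*1)) = -2*((-5 - 3*16)*1 + (4 - 1)) = -2*((-5 - 48)*1 + 3) = -2*(-53*1 + 3) = -2*(-53 + 3) = -2*(-50) = 100)
I(x) = 100
√(273151 + I(-175 - 1*246)) = √(273151 + 100) = √273251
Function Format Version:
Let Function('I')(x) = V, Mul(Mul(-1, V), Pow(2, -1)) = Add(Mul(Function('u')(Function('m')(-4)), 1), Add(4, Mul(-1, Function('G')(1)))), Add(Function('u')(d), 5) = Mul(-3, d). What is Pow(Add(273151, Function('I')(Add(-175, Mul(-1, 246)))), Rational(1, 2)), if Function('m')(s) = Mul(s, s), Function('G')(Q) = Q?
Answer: Pow(273251, Rational(1, 2)) ≈ 522.73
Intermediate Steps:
Function('m')(s) = Pow(s, 2)
Function('u')(d) = Add(-5, Mul(-3, d))
V = 100 (V = Mul(-2, Add(Mul(Add(-5, Mul(-3, Pow(-4, 2))), 1), Add(4, Mul(-1, 1)))) = Mul(-2, Add(Mul(Add(-5, Mul(-3, 16)), 1), Add(4, -1))) = Mul(-2, Add(Mul(Add(-5, -48), 1), 3)) = Mul(-2, Add(Mul(-53, 1), 3)) = Mul(-2, Add(-53, 3)) = Mul(-2, -50) = 100)
Function('I')(x) = 100
Pow(Add(273151, Function('I')(Add(-175, Mul(-1, 246)))), Rational(1, 2)) = Pow(Add(273151, 100), Rational(1, 2)) = Pow(273251, Rational(1, 2))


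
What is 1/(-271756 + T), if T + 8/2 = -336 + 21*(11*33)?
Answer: -1/264473 ≈ -3.7811e-6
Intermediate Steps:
T = 7283 (T = -4 + (-336 + 21*(11*33)) = -4 + (-336 + 21*363) = -4 + (-336 + 7623) = -4 + 7287 = 7283)
1/(-271756 + T) = 1/(-271756 + 7283) = 1/(-264473) = -1/264473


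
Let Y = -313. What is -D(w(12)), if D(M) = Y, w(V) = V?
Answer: 313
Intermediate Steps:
D(M) = -313
-D(w(12)) = -1*(-313) = 313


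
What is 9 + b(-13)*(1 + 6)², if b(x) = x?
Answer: -628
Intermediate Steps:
9 + b(-13)*(1 + 6)² = 9 - 13*(1 + 6)² = 9 - 13*7² = 9 - 13*49 = 9 - 637 = -628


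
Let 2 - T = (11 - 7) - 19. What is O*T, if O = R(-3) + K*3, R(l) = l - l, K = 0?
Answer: 0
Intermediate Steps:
R(l) = 0
T = 17 (T = 2 - ((11 - 7) - 19) = 2 - (4 - 19) = 2 - 1*(-15) = 2 + 15 = 17)
O = 0 (O = 0 + 0*3 = 0 + 0 = 0)
O*T = 0*17 = 0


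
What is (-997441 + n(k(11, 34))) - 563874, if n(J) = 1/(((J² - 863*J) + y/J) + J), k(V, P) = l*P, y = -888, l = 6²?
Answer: -35281739208014/22597451 ≈ -1.5613e+6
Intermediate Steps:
l = 36
k(V, P) = 36*P
n(J) = 1/(J² - 888/J - 862*J) (n(J) = 1/(((J² - 863*J) - 888/J) + J) = 1/((J² - 888/J - 863*J) + J) = 1/(J² - 888/J - 862*J))
(-997441 + n(k(11, 34))) - 563874 = (-997441 + (36*34)/(-888 + (36*34)³ - 862*(36*34)²)) - 563874 = (-997441 + 1224/(-888 + 1224³ - 862*1224²)) - 563874 = (-997441 + 1224/(-888 + 1833767424 - 862*1498176)) - 563874 = (-997441 + 1224/(-888 + 1833767424 - 1291427712)) - 563874 = (-997441 + 1224/542338824) - 563874 = (-997441 + 1224*(1/542338824)) - 563874 = (-997441 + 51/22597451) - 563874 = -22539624122840/22597451 - 563874 = -35281739208014/22597451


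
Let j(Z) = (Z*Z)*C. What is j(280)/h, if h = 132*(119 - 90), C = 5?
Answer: 98000/957 ≈ 102.40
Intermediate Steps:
h = 3828 (h = 132*29 = 3828)
j(Z) = 5*Z² (j(Z) = (Z*Z)*5 = Z²*5 = 5*Z²)
j(280)/h = (5*280²)/3828 = (5*78400)*(1/3828) = 392000*(1/3828) = 98000/957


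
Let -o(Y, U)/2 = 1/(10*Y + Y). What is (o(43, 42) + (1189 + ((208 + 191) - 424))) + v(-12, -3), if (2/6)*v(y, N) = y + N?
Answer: 529285/473 ≈ 1119.0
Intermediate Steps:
v(y, N) = 3*N + 3*y (v(y, N) = 3*(y + N) = 3*(N + y) = 3*N + 3*y)
o(Y, U) = -2/(11*Y) (o(Y, U) = -2/(10*Y + Y) = -2*1/(11*Y) = -2/(11*Y))
(o(43, 42) + (1189 + ((208 + 191) - 424))) + v(-12, -3) = (-2/11/43 + (1189 + ((208 + 191) - 424))) + (3*(-3) + 3*(-12)) = (-2/11*1/43 + (1189 + (399 - 424))) + (-9 - 36) = (-2/473 + (1189 - 25)) - 45 = (-2/473 + 1164) - 45 = 550570/473 - 45 = 529285/473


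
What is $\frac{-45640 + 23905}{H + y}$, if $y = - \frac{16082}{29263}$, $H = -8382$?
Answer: $\frac{636031305}{245298548} \approx 2.5929$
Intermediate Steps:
$y = - \frac{16082}{29263}$ ($y = \left(-16082\right) \frac{1}{29263} = - \frac{16082}{29263} \approx -0.54957$)
$\frac{-45640 + 23905}{H + y} = \frac{-45640 + 23905}{-8382 - \frac{16082}{29263}} = - \frac{21735}{- \frac{245298548}{29263}} = \left(-21735\right) \left(- \frac{29263}{245298548}\right) = \frac{636031305}{245298548}$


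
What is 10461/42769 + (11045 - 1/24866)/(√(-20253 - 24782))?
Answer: 10461/42769 - 274644969*I*√45035/1119840310 ≈ 0.24459 - 52.046*I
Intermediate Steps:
10461/42769 + (11045 - 1/24866)/(√(-20253 - 24782)) = 10461*(1/42769) + (11045 - 1*1/24866)/(√(-45035)) = 10461/42769 + (11045 - 1/24866)/((I*√45035)) = 10461/42769 + 274644969*(-I*√45035/45035)/24866 = 10461/42769 - 274644969*I*√45035/1119840310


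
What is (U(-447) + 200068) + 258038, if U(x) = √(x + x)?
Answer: 458106 + I*√894 ≈ 4.5811e+5 + 29.9*I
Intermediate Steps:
U(x) = √2*√x (U(x) = √(2*x) = √2*√x)
(U(-447) + 200068) + 258038 = (√2*√(-447) + 200068) + 258038 = (√2*(I*√447) + 200068) + 258038 = (I*√894 + 200068) + 258038 = (200068 + I*√894) + 258038 = 458106 + I*√894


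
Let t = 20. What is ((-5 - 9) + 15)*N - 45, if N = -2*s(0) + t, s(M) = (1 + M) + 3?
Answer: -33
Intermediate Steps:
s(M) = 4 + M
N = 12 (N = -2*(4 + 0) + 20 = -2*4 + 20 = -8 + 20 = 12)
((-5 - 9) + 15)*N - 45 = ((-5 - 9) + 15)*12 - 45 = (-14 + 15)*12 - 45 = 1*12 - 45 = 12 - 45 = -33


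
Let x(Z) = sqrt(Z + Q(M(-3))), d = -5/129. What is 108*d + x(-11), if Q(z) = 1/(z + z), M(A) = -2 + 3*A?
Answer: -180/43 + 9*I*sqrt(66)/22 ≈ -4.186 + 3.3235*I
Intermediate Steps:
d = -5/129 (d = -5*1/129 = -5/129 ≈ -0.038760)
Q(z) = 1/(2*z)
x(Z) = sqrt(-1/22 + Z) (x(Z) = sqrt(Z + 1/(2*(-2 + 3*(-3)))) = sqrt(Z + 1/(2*(-2 - 9))) = sqrt(Z + (1/2)/(-11)) = sqrt(Z + (1/2)*(-1/11)) = sqrt(Z - 1/22) = sqrt(-1/22 + Z))
108*d + x(-11) = 108*(-5/129) + sqrt(-22 + 484*(-11))/22 = -180/43 + sqrt(-22 - 5324)/22 = -180/43 + sqrt(-5346)/22 = -180/43 + (9*I*sqrt(66))/22 = -180/43 + 9*I*sqrt(66)/22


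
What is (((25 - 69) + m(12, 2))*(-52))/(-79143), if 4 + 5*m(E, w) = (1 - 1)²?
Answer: -11648/395715 ≈ -0.029435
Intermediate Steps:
m(E, w) = -⅘ (m(E, w) = -⅘ + (1 - 1)²/5 = -⅘ + (⅕)*0² = -⅘ + (⅕)*0 = -⅘ + 0 = -⅘)
(((25 - 69) + m(12, 2))*(-52))/(-79143) = (((25 - 69) - ⅘)*(-52))/(-79143) = ((-44 - ⅘)*(-52))*(-1/79143) = -224/5*(-52)*(-1/79143) = (11648/5)*(-1/79143) = -11648/395715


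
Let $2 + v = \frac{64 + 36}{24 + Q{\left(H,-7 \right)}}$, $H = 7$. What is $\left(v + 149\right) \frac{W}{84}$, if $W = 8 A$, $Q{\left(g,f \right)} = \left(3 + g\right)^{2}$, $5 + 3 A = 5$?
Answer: $0$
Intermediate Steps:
$A = 0$ ($A = - \frac{5}{3} + \frac{1}{3} \cdot 5 = - \frac{5}{3} + \frac{5}{3} = 0$)
$v = - \frac{37}{31}$ ($v = -2 + \frac{64 + 36}{24 + \left(3 + 7\right)^{2}} = -2 + \frac{100}{24 + 10^{2}} = -2 + \frac{100}{24 + 100} = -2 + \frac{100}{124} = -2 + 100 \cdot \frac{1}{124} = -2 + \frac{25}{31} = - \frac{37}{31} \approx -1.1935$)
$W = 0$ ($W = 8 \cdot 0 = 0$)
$\left(v + 149\right) \frac{W}{84} = \left(- \frac{37}{31} + 149\right) \frac{0}{84} = \frac{4582 \cdot 0 \cdot \frac{1}{84}}{31} = \frac{4582}{31} \cdot 0 = 0$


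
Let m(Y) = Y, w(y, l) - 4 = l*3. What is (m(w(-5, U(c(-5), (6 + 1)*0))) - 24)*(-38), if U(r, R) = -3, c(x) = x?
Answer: 1102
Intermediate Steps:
w(y, l) = 4 + 3*l (w(y, l) = 4 + l*3 = 4 + 3*l)
(m(w(-5, U(c(-5), (6 + 1)*0))) - 24)*(-38) = ((4 + 3*(-3)) - 24)*(-38) = ((4 - 9) - 24)*(-38) = (-5 - 24)*(-38) = -29*(-38) = 1102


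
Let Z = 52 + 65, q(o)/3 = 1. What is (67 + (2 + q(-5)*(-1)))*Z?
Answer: 7722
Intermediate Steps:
q(o) = 3 (q(o) = 3*1 = 3)
Z = 117
(67 + (2 + q(-5)*(-1)))*Z = (67 + (2 + 3*(-1)))*117 = (67 + (2 - 3))*117 = (67 - 1)*117 = 66*117 = 7722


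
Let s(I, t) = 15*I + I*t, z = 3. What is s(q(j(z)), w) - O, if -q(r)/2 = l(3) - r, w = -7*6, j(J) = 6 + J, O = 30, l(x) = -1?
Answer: -570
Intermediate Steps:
w = -42
q(r) = 2 + 2*r (q(r) = -2*(-1 - r) = 2 + 2*r)
s(q(j(z)), w) - O = (2 + 2*(6 + 3))*(15 - 42) - 1*30 = (2 + 2*9)*(-27) - 30 = (2 + 18)*(-27) - 30 = 20*(-27) - 30 = -540 - 30 = -570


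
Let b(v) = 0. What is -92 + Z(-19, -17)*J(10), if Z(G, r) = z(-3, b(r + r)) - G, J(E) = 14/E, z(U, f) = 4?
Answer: -299/5 ≈ -59.800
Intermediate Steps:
Z(G, r) = 4 - G
-92 + Z(-19, -17)*J(10) = -92 + (4 - 1*(-19))*(14/10) = -92 + (4 + 19)*(14*(1/10)) = -92 + 23*(7/5) = -92 + 161/5 = -299/5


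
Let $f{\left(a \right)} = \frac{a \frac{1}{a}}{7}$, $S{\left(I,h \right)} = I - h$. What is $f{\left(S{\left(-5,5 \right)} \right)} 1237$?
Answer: $\frac{1237}{7} \approx 176.71$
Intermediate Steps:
$f{\left(a \right)} = \frac{1}{7}$ ($f{\left(a \right)} = 1 \cdot \frac{1}{7} = \frac{1}{7}$)
$f{\left(S{\left(-5,5 \right)} \right)} 1237 = \frac{1}{7} \cdot 1237 = \frac{1237}{7}$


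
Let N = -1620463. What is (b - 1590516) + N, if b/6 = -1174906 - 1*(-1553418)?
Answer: -939907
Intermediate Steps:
b = 2271072 (b = 6*(-1174906 - 1*(-1553418)) = 6*(-1174906 + 1553418) = 6*378512 = 2271072)
(b - 1590516) + N = (2271072 - 1590516) - 1620463 = 680556 - 1620463 = -939907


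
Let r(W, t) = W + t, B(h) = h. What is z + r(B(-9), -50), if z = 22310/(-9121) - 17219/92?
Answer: -208615807/839132 ≈ -248.61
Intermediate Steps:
z = -159107019/839132 (z = 22310*(-1/9121) - 17219*1/92 = -22310/9121 - 17219/92 = -159107019/839132 ≈ -189.61)
z + r(B(-9), -50) = -159107019/839132 + (-9 - 50) = -159107019/839132 - 59 = -208615807/839132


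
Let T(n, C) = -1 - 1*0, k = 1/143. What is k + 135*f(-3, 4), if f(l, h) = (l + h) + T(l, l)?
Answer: 1/143 ≈ 0.0069930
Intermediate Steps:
k = 1/143 ≈ 0.0069930
T(n, C) = -1 (T(n, C) = -1 + 0 = -1)
f(l, h) = -1 + h + l (f(l, h) = (l + h) - 1 = (h + l) - 1 = -1 + h + l)
k + 135*f(-3, 4) = 1/143 + 135*(-1 + 4 - 3) = 1/143 + 135*0 = 1/143 + 0 = 1/143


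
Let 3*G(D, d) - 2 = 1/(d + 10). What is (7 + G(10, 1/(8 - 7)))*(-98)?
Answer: -24892/33 ≈ -754.30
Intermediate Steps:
G(D, d) = 2/3 + 1/(3*(10 + d)) (G(D, d) = 2/3 + 1/(3*(d + 10)) = 2/3 + 1/(3*(10 + d)))
(7 + G(10, 1/(8 - 7)))*(-98) = (7 + (21 + 2/(8 - 7))/(3*(10 + 1/(8 - 7))))*(-98) = (7 + (21 + 2/1)/(3*(10 + 1/1)))*(-98) = (7 + (21 + 2*1)/(3*(10 + 1)))*(-98) = (7 + (1/3)*(21 + 2)/11)*(-98) = (7 + (1/3)*(1/11)*23)*(-98) = (7 + 23/33)*(-98) = (254/33)*(-98) = -24892/33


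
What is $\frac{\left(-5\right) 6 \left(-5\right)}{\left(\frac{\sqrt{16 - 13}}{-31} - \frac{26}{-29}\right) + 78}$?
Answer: $\frac{9564640800}{5030778661} + \frac{3910650 \sqrt{3}}{5030778661} \approx 1.9026$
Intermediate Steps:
$\frac{\left(-5\right) 6 \left(-5\right)}{\left(\frac{\sqrt{16 - 13}}{-31} - \frac{26}{-29}\right) + 78} = \frac{\left(-30\right) \left(-5\right)}{\left(\sqrt{3} \left(- \frac{1}{31}\right) - - \frac{26}{29}\right) + 78} = \frac{1}{\left(- \frac{\sqrt{3}}{31} + \frac{26}{29}\right) + 78} \cdot 150 = \frac{1}{\left(\frac{26}{29} - \frac{\sqrt{3}}{31}\right) + 78} \cdot 150 = \frac{1}{\frac{2288}{29} - \frac{\sqrt{3}}{31}} \cdot 150 = \frac{150}{\frac{2288}{29} - \frac{\sqrt{3}}{31}}$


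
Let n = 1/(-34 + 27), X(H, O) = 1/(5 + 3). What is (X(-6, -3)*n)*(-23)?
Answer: 23/56 ≈ 0.41071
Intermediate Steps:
X(H, O) = 1/8
n = -1/7 (n = 1/(-7) = -1/7 ≈ -0.14286)
(X(-6, -3)*n)*(-23) = ((1/8)*(-1/7))*(-23) = -1/56*(-23) = 23/56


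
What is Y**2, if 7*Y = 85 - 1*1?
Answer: 144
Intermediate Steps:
Y = 12 (Y = (85 - 1*1)/7 = (85 - 1)/7 = (1/7)*84 = 12)
Y**2 = 12**2 = 144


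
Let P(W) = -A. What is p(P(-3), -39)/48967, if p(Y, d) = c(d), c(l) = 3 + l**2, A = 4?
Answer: 1524/48967 ≈ 0.031123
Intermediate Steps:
P(W) = -4 (P(W) = -1*4 = -4)
p(Y, d) = 3 + d**2
p(P(-3), -39)/48967 = (3 + (-39)**2)/48967 = (3 + 1521)*(1/48967) = 1524*(1/48967) = 1524/48967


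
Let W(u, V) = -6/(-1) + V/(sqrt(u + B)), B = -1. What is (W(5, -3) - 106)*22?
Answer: -2233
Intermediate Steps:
W(u, V) = 6 + V/sqrt(-1 + u) (W(u, V) = -6/(-1) + V/(sqrt(u - 1)) = -6*(-1) + V/(sqrt(-1 + u)) = 6 + V/sqrt(-1 + u))
(W(5, -3) - 106)*22 = ((6 - 3/sqrt(-1 + 5)) - 106)*22 = ((6 - 3/sqrt(4)) - 106)*22 = ((6 - 3*1/2) - 106)*22 = ((6 - 3/2) - 106)*22 = (9/2 - 106)*22 = -203/2*22 = -2233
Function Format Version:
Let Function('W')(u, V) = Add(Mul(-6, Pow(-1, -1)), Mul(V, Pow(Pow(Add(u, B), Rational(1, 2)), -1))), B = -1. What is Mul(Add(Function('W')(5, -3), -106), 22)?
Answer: -2233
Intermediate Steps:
Function('W')(u, V) = Add(6, Mul(V, Pow(Add(-1, u), Rational(-1, 2)))) (Function('W')(u, V) = Add(Mul(-6, Pow(-1, -1)), Mul(V, Pow(Pow(Add(u, -1), Rational(1, 2)), -1))) = Add(Mul(-6, -1), Mul(V, Pow(Pow(Add(-1, u), Rational(1, 2)), -1))) = Add(6, Mul(V, Pow(Add(-1, u), Rational(-1, 2)))))
Mul(Add(Function('W')(5, -3), -106), 22) = Mul(Add(Add(6, Mul(-3, Pow(Add(-1, 5), Rational(-1, 2)))), -106), 22) = Mul(Add(Add(6, Mul(-3, Pow(4, Rational(-1, 2)))), -106), 22) = Mul(Add(Add(6, Mul(-3, Rational(1, 2))), -106), 22) = Mul(Add(Add(6, Rational(-3, 2)), -106), 22) = Mul(Add(Rational(9, 2), -106), 22) = Mul(Rational(-203, 2), 22) = -2233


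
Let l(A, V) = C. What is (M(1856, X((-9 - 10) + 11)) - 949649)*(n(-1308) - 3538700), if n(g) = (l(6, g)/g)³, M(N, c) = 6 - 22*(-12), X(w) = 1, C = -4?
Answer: 117469907035470446521/34965783 ≈ 3.3596e+12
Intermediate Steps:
l(A, V) = -4
M(N, c) = 270 (M(N, c) = 6 + 264 = 270)
n(g) = -64/g³ (n(g) = (-4/g)³ = -64/g³)
(M(1856, X((-9 - 10) + 11)) - 949649)*(n(-1308) - 3538700) = (270 - 949649)*(-64/(-1308)³ - 3538700) = -949379*(-64*(-1/2237810112) - 3538700) = -949379*(1/34965783 - 3538700) = -949379*(-123733416302099/34965783) = 117469907035470446521/34965783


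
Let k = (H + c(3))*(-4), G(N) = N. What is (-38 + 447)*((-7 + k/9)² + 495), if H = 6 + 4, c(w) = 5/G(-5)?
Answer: 251944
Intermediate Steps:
c(w) = -1 (c(w) = 5/(-5) = 5*(-⅕) = -1)
H = 10
k = -36 (k = (10 - 1)*(-4) = 9*(-4) = -36)
(-38 + 447)*((-7 + k/9)² + 495) = (-38 + 447)*((-7 - 36/9)² + 495) = 409*((-7 - 36*⅑)² + 495) = 409*((-7 - 4)² + 495) = 409*((-11)² + 495) = 409*(121 + 495) = 409*616 = 251944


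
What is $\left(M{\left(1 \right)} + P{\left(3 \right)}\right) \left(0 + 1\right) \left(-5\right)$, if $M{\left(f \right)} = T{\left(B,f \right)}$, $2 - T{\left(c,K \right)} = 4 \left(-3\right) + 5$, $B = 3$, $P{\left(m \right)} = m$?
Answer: $-60$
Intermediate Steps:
$T{\left(c,K \right)} = 9$ ($T{\left(c,K \right)} = 2 - \left(4 \left(-3\right) + 5\right) = 2 - \left(-12 + 5\right) = 2 - -7 = 2 + 7 = 9$)
$M{\left(f \right)} = 9$
$\left(M{\left(1 \right)} + P{\left(3 \right)}\right) \left(0 + 1\right) \left(-5\right) = \left(9 + 3\right) \left(0 + 1\right) \left(-5\right) = 12 \cdot 1 \left(-5\right) = 12 \left(-5\right) = -60$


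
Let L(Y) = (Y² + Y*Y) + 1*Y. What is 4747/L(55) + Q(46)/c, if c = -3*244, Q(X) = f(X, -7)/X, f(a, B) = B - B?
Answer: 4747/6105 ≈ 0.77756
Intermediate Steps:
f(a, B) = 0
Q(X) = 0 (Q(X) = 0/X = 0)
c = -732
L(Y) = Y + 2*Y² (L(Y) = (Y² + Y²) + Y = 2*Y² + Y = Y + 2*Y²)
4747/L(55) + Q(46)/c = 4747/((55*(1 + 2*55))) + 0/(-732) = 4747/((55*(1 + 110))) + 0*(-1/732) = 4747/((55*111)) + 0 = 4747/6105 + 0 = 4747/6105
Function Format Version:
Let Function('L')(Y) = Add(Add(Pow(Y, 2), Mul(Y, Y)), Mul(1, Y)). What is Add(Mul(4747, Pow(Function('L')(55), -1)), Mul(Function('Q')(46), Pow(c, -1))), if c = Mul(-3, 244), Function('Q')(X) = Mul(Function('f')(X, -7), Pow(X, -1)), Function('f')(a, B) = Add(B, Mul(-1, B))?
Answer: Rational(4747, 6105) ≈ 0.77756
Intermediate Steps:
Function('f')(a, B) = 0
Function('Q')(X) = 0 (Function('Q')(X) = Mul(0, Pow(X, -1)) = 0)
c = -732
Function('L')(Y) = Add(Y, Mul(2, Pow(Y, 2))) (Function('L')(Y) = Add(Add(Pow(Y, 2), Pow(Y, 2)), Y) = Add(Mul(2, Pow(Y, 2)), Y) = Add(Y, Mul(2, Pow(Y, 2))))
Add(Mul(4747, Pow(Function('L')(55), -1)), Mul(Function('Q')(46), Pow(c, -1))) = Add(Mul(4747, Pow(Mul(55, Add(1, Mul(2, 55))), -1)), Mul(0, Pow(-732, -1))) = Add(Mul(4747, Pow(Mul(55, Add(1, 110)), -1)), Mul(0, Rational(-1, 732))) = Add(Mul(4747, Pow(Mul(55, 111), -1)), 0) = Add(Mul(4747, Pow(6105, -1)), 0) = Add(Mul(4747, Rational(1, 6105)), 0) = Add(Rational(4747, 6105), 0) = Rational(4747, 6105)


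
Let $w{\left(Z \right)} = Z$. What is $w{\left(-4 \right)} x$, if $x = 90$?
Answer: $-360$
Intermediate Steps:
$w{\left(-4 \right)} x = \left(-4\right) 90 = -360$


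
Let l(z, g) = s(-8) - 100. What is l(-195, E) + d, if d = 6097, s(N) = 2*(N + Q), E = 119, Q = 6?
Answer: 5993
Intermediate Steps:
s(N) = 12 + 2*N (s(N) = 2*(N + 6) = 2*(6 + N) = 12 + 2*N)
l(z, g) = -104 (l(z, g) = (12 + 2*(-8)) - 100 = (12 - 16) - 100 = -4 - 100 = -104)
l(-195, E) + d = -104 + 6097 = 5993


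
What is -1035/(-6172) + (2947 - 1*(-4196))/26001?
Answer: 23665877/53492724 ≈ 0.44241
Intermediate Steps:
-1035/(-6172) + (2947 - 1*(-4196))/26001 = -1035*(-1/6172) + (2947 + 4196)*(1/26001) = 1035/6172 + 7143*(1/26001) = 1035/6172 + 2381/8667 = 23665877/53492724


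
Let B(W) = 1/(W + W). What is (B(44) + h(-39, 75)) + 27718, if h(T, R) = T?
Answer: 2435753/88 ≈ 27679.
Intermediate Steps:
B(W) = 1/(2*W)
(B(44) + h(-39, 75)) + 27718 = ((1/2)/44 - 39) + 27718 = ((1/2)*(1/44) - 39) + 27718 = (1/88 - 39) + 27718 = -3431/88 + 27718 = 2435753/88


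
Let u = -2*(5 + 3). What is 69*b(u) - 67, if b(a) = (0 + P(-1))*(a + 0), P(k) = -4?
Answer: 4349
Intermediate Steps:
u = -16 (u = -2*8 = -16)
b(a) = -4*a (b(a) = (0 - 4)*(a + 0) = -4*a)
69*b(u) - 67 = 69*(-4*(-16)) - 67 = 69*64 - 67 = 4416 - 67 = 4349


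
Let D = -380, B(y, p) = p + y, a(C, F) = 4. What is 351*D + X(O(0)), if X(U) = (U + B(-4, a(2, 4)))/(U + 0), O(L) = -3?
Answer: -133379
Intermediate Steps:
X(U) = 1 (X(U) = (U + (4 - 4))/(U + 0) = (U + 0)/U = U/U = 1)
351*D + X(O(0)) = 351*(-380) + 1 = -133380 + 1 = -133379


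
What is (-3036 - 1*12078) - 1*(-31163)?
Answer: 16049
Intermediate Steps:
(-3036 - 1*12078) - 1*(-31163) = (-3036 - 12078) + 31163 = -15114 + 31163 = 16049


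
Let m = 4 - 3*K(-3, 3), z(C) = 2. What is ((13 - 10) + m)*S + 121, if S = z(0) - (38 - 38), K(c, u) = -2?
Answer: 147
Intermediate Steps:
S = 2 (S = 2 - (38 - 38) = 2 - 1*0 = 2 + 0 = 2)
m = 10 (m = 4 - 3*(-2) = 4 + 6 = 10)
((13 - 10) + m)*S + 121 = ((13 - 10) + 10)*2 + 121 = (3 + 10)*2 + 121 = 13*2 + 121 = 26 + 121 = 147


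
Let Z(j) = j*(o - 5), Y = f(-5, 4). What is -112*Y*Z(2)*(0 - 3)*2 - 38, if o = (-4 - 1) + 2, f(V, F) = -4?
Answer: 42970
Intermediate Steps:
Y = -4
o = -3 (o = -5 + 2 = -3)
Z(j) = -8*j (Z(j) = j*(-3 - 5) = j*(-8) = -8*j)
-112*Y*Z(2)*(0 - 3)*2 - 38 = -112*(-(-32)*2)*(0 - 3)*2 - 38 = -112*(-4*(-16))*(-3*2) - 38 = -7168*(-6) - 38 = -112*(-384) - 38 = 43008 - 38 = 42970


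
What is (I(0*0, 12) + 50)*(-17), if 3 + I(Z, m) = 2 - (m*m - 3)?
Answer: 1564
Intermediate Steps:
I(Z, m) = 2 - m² (I(Z, m) = -3 + (2 - (m*m - 3)) = -3 + (2 - (m² - 3)) = -3 + (2 - (-3 + m²)) = -3 + (2 + (3 - m²)) = -3 + (5 - m²) = 2 - m²)
(I(0*0, 12) + 50)*(-17) = ((2 - 1*12²) + 50)*(-17) = ((2 - 1*144) + 50)*(-17) = ((2 - 144) + 50)*(-17) = (-142 + 50)*(-17) = -92*(-17) = 1564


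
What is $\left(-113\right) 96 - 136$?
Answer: $-10984$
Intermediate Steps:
$\left(-113\right) 96 - 136 = -10848 - 136 = -10984$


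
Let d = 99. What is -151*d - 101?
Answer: -15050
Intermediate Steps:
-151*d - 101 = -151*99 - 101 = -14949 - 101 = -15050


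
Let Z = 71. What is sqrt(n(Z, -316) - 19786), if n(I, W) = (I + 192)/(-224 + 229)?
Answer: 3*I*sqrt(54815)/5 ≈ 140.48*I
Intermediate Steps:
n(I, W) = 192/5 + I/5 (n(I, W) = (192 + I)/5 = (192 + I)*(1/5) = 192/5 + I/5)
sqrt(n(Z, -316) - 19786) = sqrt((192/5 + (1/5)*71) - 19786) = sqrt((192/5 + 71/5) - 19786) = sqrt(263/5 - 19786) = sqrt(-98667/5) = 3*I*sqrt(54815)/5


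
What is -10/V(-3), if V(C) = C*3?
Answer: 10/9 ≈ 1.1111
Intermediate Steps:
V(C) = 3*C
-10/V(-3) = -10/(3*(-3)) = -10/(-9) = -10*(-⅑) = 10/9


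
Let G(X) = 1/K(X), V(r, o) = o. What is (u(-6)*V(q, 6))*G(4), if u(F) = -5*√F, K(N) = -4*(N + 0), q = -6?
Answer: 15*I*√6/8 ≈ 4.5928*I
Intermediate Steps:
K(N) = -4*N
G(X) = -1/(4*X) (G(X) = 1/(-4*X) = -1/(4*X))
(u(-6)*V(q, 6))*G(4) = (-5*I*√6*6)*(-¼/4) = (-5*I*√6*6)*(-¼*¼) = (-5*I*√6*6)*(-1/16) = -30*I*√6*(-1/16) = 15*I*√6/8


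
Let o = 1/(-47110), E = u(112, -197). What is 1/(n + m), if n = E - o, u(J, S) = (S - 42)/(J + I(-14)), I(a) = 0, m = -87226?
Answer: -376880/32874539107 ≈ -1.1464e-5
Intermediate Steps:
u(J, S) = (-42 + S)/J (u(J, S) = (S - 42)/(J + 0) = (-42 + S)/J)
E = -239/112 (E = (-42 - 197)/112 = (1/112)*(-239) = -239/112 ≈ -2.1339)
o = -1/47110 ≈ -2.1227e-5
n = -804227/376880 (n = -239/112 - 1*(-1/47110) = -239/112 + 1/47110 = -804227/376880 ≈ -2.1339)
1/(n + m) = 1/(-804227/376880 - 87226) = 1/(-32874539107/376880) = -376880/32874539107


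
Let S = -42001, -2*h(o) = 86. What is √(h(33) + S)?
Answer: 2*I*√10511 ≈ 205.05*I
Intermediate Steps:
h(o) = -43 (h(o) = -½*86 = -43)
√(h(33) + S) = √(-43 - 42001) = √(-42044) = 2*I*√10511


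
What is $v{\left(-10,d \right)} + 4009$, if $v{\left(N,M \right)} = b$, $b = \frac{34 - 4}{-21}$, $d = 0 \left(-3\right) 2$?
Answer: $\frac{28053}{7} \approx 4007.6$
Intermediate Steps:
$d = 0$ ($d = 0 \cdot 2 = 0$)
$b = - \frac{10}{7}$ ($b = \left(34 - 4\right) \left(- \frac{1}{21}\right) = 30 \left(- \frac{1}{21}\right) = - \frac{10}{7} \approx -1.4286$)
$v{\left(N,M \right)} = - \frac{10}{7}$
$v{\left(-10,d \right)} + 4009 = - \frac{10}{7} + 4009 = \frac{28053}{7}$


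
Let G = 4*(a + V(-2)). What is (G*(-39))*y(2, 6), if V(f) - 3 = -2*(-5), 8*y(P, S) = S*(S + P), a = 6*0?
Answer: -12168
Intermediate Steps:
a = 0
y(P, S) = S*(P + S)/8 (y(P, S) = (S*(S + P))/8 = (S*(P + S))/8 = S*(P + S)/8)
V(f) = 13 (V(f) = 3 - 2*(-5) = 3 + 10 = 13)
G = 52 (G = 4*(0 + 13) = 4*13 = 52)
(G*(-39))*y(2, 6) = (52*(-39))*((⅛)*6*(2 + 6)) = -507*6*8/2 = -2028*6 = -12168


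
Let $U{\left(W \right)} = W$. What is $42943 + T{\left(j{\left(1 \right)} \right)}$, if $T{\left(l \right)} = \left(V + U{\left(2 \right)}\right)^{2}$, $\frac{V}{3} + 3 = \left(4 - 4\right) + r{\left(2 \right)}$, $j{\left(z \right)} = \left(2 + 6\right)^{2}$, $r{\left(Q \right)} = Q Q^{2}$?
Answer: $43232$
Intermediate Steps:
$r{\left(Q \right)} = Q^{3}$
$j{\left(z \right)} = 64$ ($j{\left(z \right)} = 8^{2} = 64$)
$V = 15$ ($V = -9 + 3 \left(\left(4 - 4\right) + 2^{3}\right) = -9 + 3 \left(0 + 8\right) = -9 + 3 \cdot 8 = -9 + 24 = 15$)
$T{\left(l \right)} = 289$ ($T{\left(l \right)} = \left(15 + 2\right)^{2} = 17^{2} = 289$)
$42943 + T{\left(j{\left(1 \right)} \right)} = 42943 + 289 = 43232$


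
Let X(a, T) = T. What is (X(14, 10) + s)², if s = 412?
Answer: 178084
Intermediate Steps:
(X(14, 10) + s)² = (10 + 412)² = 422² = 178084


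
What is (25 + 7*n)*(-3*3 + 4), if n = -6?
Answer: 85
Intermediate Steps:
(25 + 7*n)*(-3*3 + 4) = (25 + 7*(-6))*(-3*3 + 4) = (25 - 42)*(-9 + 4) = -17*(-5) = 85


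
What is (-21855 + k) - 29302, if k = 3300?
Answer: -47857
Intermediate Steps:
(-21855 + k) - 29302 = (-21855 + 3300) - 29302 = -18555 - 29302 = -47857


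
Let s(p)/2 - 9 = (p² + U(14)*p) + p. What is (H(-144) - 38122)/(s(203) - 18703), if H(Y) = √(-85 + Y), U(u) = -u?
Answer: -38122/58455 + I*√229/58455 ≈ -0.65216 + 0.00025888*I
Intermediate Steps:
s(p) = 18 - 26*p + 2*p² (s(p) = 18 + 2*((p² + (-1*14)*p) + p) = 18 + 2*((p² - 14*p) + p) = 18 + 2*(p² - 13*p) = 18 + (-26*p + 2*p²) = 18 - 26*p + 2*p²)
(H(-144) - 38122)/(s(203) - 18703) = (√(-85 - 144) - 38122)/((18 - 26*203 + 2*203²) - 18703) = (√(-229) - 38122)/((18 - 5278 + 2*41209) - 18703) = (I*√229 - 38122)/((18 - 5278 + 82418) - 18703) = (-38122 + I*√229)/(77158 - 18703) = (-38122 + I*√229)/58455 = (-38122 + I*√229)*(1/58455) = -38122/58455 + I*√229/58455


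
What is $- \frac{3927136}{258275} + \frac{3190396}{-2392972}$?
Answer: $- \frac{2555381503773}{154511210825} \approx -16.538$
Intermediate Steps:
$- \frac{3927136}{258275} + \frac{3190396}{-2392972} = \left(-3927136\right) \frac{1}{258275} + 3190396 \left(- \frac{1}{2392972}\right) = - \frac{3927136}{258275} - \frac{797599}{598243} = - \frac{2555381503773}{154511210825}$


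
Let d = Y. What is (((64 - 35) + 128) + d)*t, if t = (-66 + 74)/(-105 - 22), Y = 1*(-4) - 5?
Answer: -1184/127 ≈ -9.3228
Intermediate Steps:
Y = -9 (Y = -4 - 5 = -9)
t = -8/127 (t = 8/(-127) = 8*(-1/127) = -8/127 ≈ -0.062992)
d = -9
(((64 - 35) + 128) + d)*t = (((64 - 35) + 128) - 9)*(-8/127) = ((29 + 128) - 9)*(-8/127) = (157 - 9)*(-8/127) = 148*(-8/127) = -1184/127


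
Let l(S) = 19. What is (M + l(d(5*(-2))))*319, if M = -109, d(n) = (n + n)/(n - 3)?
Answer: -28710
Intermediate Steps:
d(n) = 2*n/(-3 + n) (d(n) = (2*n)/(-3 + n) = 2*n/(-3 + n))
(M + l(d(5*(-2))))*319 = (-109 + 19)*319 = -90*319 = -28710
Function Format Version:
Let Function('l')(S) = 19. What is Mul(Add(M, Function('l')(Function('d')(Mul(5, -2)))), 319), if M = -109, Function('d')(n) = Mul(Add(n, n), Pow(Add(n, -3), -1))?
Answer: -28710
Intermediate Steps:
Function('d')(n) = Mul(2, n, Pow(Add(-3, n), -1)) (Function('d')(n) = Mul(Mul(2, n), Pow(Add(-3, n), -1)) = Mul(2, n, Pow(Add(-3, n), -1)))
Mul(Add(M, Function('l')(Function('d')(Mul(5, -2)))), 319) = Mul(Add(-109, 19), 319) = Mul(-90, 319) = -28710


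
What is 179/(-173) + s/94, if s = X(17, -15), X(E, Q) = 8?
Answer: -7721/8131 ≈ -0.94958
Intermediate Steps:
s = 8
179/(-173) + s/94 = 179/(-173) + 8/94 = 179*(-1/173) + 8*(1/94) = -179/173 + 4/47 = -7721/8131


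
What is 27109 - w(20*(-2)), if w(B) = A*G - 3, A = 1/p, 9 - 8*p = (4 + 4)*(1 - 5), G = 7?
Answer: 1111536/41 ≈ 27111.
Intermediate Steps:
p = 41/8 (p = 9/8 - (4 + 4)*(1 - 5)/8 = 9/8 - (-4) = 9/8 - 1/8*(-32) = 9/8 + 4 = 41/8 ≈ 5.1250)
A = 8/41 (A = 1/(41/8) = 8/41 ≈ 0.19512)
w(B) = -67/41 (w(B) = (8/41)*7 - 3 = 56/41 - 3 = -67/41)
27109 - w(20*(-2)) = 27109 - 1*(-67/41) = 27109 + 67/41 = 1111536/41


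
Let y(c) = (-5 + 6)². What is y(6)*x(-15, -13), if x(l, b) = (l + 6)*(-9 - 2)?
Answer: 99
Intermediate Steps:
y(c) = 1 (y(c) = 1² = 1)
x(l, b) = -66 - 11*l (x(l, b) = (6 + l)*(-11) = -66 - 11*l)
y(6)*x(-15, -13) = 1*(-66 - 11*(-15)) = 1*(-66 + 165) = 1*99 = 99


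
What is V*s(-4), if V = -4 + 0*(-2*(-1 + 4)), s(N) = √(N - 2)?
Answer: -4*I*√6 ≈ -9.798*I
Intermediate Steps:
s(N) = √(-2 + N)
V = -4 (V = -4 + 0*(-2*3) = -4 + 0*(-6) = -4 + 0 = -4)
V*s(-4) = -4*√(-2 - 4) = -4*I*√6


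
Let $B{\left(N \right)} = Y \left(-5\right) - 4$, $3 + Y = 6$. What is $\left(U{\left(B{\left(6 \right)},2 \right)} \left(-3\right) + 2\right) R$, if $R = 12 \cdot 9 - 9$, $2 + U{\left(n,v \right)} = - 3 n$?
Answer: $-16137$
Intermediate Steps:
$Y = 3$ ($Y = -3 + 6 = 3$)
$B{\left(N \right)} = -19$ ($B{\left(N \right)} = 3 \left(-5\right) - 4 = -15 - 4 = -19$)
$U{\left(n,v \right)} = -2 - 3 n$
$R = 99$ ($R = 108 - 9 = 99$)
$\left(U{\left(B{\left(6 \right)},2 \right)} \left(-3\right) + 2\right) R = \left(\left(-2 - -57\right) \left(-3\right) + 2\right) 99 = \left(\left(-2 + 57\right) \left(-3\right) + 2\right) 99 = \left(55 \left(-3\right) + 2\right) 99 = \left(-165 + 2\right) 99 = \left(-163\right) 99 = -16137$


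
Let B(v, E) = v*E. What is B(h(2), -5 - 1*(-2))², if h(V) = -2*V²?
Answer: 576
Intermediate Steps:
B(v, E) = E*v
B(h(2), -5 - 1*(-2))² = ((-5 - 1*(-2))*(-2*2²))² = ((-5 + 2)*(-2*4))² = (-3*(-8))² = 24² = 576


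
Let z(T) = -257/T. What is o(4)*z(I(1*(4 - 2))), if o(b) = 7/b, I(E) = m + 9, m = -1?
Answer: -1799/32 ≈ -56.219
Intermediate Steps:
I(E) = 8 (I(E) = -1 + 9 = 8)
o(4)*z(I(1*(4 - 2))) = (7/4)*(-257/8) = -1799/32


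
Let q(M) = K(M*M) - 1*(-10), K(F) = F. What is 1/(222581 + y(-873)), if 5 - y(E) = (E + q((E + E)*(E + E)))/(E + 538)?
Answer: 335/9293524367703 ≈ 3.6047e-11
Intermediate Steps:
q(M) = 10 + M**2 (q(M) = M*M - 1*(-10) = M**2 + 10 = 10 + M**2)
y(E) = 5 - (10 + E + 16*E**4)/(538 + E) (y(E) = 5 - (E + (10 + ((E + E)*(E + E))**2))/(E + 538) = 5 - (E + (10 + ((2*E)*(2*E))**2))/(538 + E) = 5 - (E + (10 + (4*E**2)**2))/(538 + E) = 5 - (E + (10 + 16*E**4))/(538 + E) = 5 - (10 + E + 16*E**4)/(538 + E))
1/(222581 + y(-873)) = 1/(222581 + 4*(670 - 873 - 4*(-873)**4)/(538 - 873)) = 1/(222581 + 4*(670 - 873 - 4*580840612641)/(-335)) = 1/(222581 + 4*(-1/335)*(670 - 873 - 2323362450564)) = 1/(222581 + 4*(-1/335)*(-2323362450767)) = 1/(222581 + 9293449803068/335) = 1/(9293524367703/335) = 335/9293524367703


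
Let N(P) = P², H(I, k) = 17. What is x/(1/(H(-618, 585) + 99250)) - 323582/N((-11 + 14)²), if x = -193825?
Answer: -1558474851857/81 ≈ -1.9240e+10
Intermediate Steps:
x/(1/(H(-618, 585) + 99250)) - 323582/N((-11 + 14)²) = -193825/(1/(17 + 99250)) - 323582/(-11 + 14)⁴ = -193825/(1/99267) - 323582/((3²)²) = -193825/1/99267 - 323582/(9²) = -193825*99267 - 323582/81 = -19240426275 - 323582*1/81 = -19240426275 - 323582/81 = -1558474851857/81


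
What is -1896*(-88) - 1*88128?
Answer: 78720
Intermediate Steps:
-1896*(-88) - 1*88128 = 166848 - 88128 = 78720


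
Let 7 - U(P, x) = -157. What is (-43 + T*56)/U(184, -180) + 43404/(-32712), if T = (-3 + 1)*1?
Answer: -507859/223532 ≈ -2.2720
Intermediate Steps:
U(P, x) = 164 (U(P, x) = 7 - 1*(-157) = 7 + 157 = 164)
T = -2 (T = -2*1 = -2)
(-43 + T*56)/U(184, -180) + 43404/(-32712) = (-43 - 2*56)/164 + 43404/(-32712) = (-43 - 112)*(1/164) + 43404*(-1/32712) = -155*1/164 - 3617/2726 = -155/164 - 3617/2726 = -507859/223532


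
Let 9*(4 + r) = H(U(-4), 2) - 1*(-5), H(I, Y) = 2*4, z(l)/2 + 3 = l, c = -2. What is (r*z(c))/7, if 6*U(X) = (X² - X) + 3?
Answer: 230/63 ≈ 3.6508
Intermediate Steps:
z(l) = -6 + 2*l
U(X) = ½ - X/6 + X²/6 (U(X) = ((X² - X) + 3)/6 = (3 + X² - X)/6 = ½ - X/6 + X²/6)
H(I, Y) = 8
r = -23/9 (r = -4 + (8 - 1*(-5))/9 = -4 + (8 + 5)/9 = -4 + (⅑)*13 = -4 + 13/9 = -23/9 ≈ -2.5556)
(r*z(c))/7 = -23*(-6 + 2*(-2))/9/7 = -23*(-6 - 4)/9*(⅐) = -23/9*(-10)*(⅐) = (230/9)*(⅐) = 230/63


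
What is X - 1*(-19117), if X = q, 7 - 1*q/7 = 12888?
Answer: -71050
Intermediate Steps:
q = -90167 (q = 49 - 7*12888 = 49 - 90216 = -90167)
X = -90167
X - 1*(-19117) = -90167 - 1*(-19117) = -90167 + 19117 = -71050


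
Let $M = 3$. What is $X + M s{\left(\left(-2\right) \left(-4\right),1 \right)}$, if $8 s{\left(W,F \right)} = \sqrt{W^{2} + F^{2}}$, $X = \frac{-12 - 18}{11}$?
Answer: $- \frac{30}{11} + \frac{3 \sqrt{65}}{8} \approx 0.29607$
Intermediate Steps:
$X = - \frac{30}{11}$ ($X = \left(-30\right) \frac{1}{11} = - \frac{30}{11} \approx -2.7273$)
$s{\left(W,F \right)} = \frac{\sqrt{F^{2} + W^{2}}}{8}$ ($s{\left(W,F \right)} = \frac{\sqrt{W^{2} + F^{2}}}{8} = \frac{\sqrt{F^{2} + W^{2}}}{8}$)
$X + M s{\left(\left(-2\right) \left(-4\right),1 \right)} = - \frac{30}{11} + 3 \frac{\sqrt{1^{2} + \left(\left(-2\right) \left(-4\right)\right)^{2}}}{8} = - \frac{30}{11} + 3 \frac{\sqrt{1 + 8^{2}}}{8} = - \frac{30}{11} + 3 \frac{\sqrt{1 + 64}}{8} = - \frac{30}{11} + 3 \frac{\sqrt{65}}{8} = - \frac{30}{11} + \frac{3 \sqrt{65}}{8}$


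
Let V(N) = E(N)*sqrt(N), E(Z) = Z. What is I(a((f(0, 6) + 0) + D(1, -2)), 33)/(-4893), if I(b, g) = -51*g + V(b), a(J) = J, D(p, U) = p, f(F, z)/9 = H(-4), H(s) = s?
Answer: 561/1631 + 5*I*sqrt(35)/699 ≈ 0.34396 + 0.042318*I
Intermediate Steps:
f(F, z) = -36 (f(F, z) = 9*(-4) = -36)
V(N) = N**(3/2) (V(N) = N*sqrt(N) = N**(3/2))
I(b, g) = b**(3/2) - 51*g (I(b, g) = -51*g + b**(3/2) = b**(3/2) - 51*g)
I(a((f(0, 6) + 0) + D(1, -2)), 33)/(-4893) = (((-36 + 0) + 1)**(3/2) - 51*33)/(-4893) = ((-36 + 1)**(3/2) - 1683)*(-1/4893) = ((-35)**(3/2) - 1683)*(-1/4893) = (-35*I*sqrt(35) - 1683)*(-1/4893) = (-1683 - 35*I*sqrt(35))*(-1/4893) = 561/1631 + 5*I*sqrt(35)/699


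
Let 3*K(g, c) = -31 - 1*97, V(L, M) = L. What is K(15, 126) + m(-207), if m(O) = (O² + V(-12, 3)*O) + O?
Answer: 135250/3 ≈ 45083.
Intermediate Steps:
K(g, c) = -128/3 (K(g, c) = (-31 - 1*97)/3 = (-31 - 97)/3 = (⅓)*(-128) = -128/3)
m(O) = O² - 11*O (m(O) = (O² - 12*O) + O = O² - 11*O)
K(15, 126) + m(-207) = -128/3 - 207*(-11 - 207) = -128/3 - 207*(-218) = -128/3 + 45126 = 135250/3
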